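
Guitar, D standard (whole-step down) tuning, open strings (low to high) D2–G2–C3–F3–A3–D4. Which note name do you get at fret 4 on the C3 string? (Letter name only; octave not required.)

E

Each fret is one semitone, so C3 + 4 = E.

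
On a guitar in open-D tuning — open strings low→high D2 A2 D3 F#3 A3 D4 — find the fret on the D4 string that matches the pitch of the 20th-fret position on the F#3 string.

Fret 20 on F#3 is MIDI 54 + 20 = 74 (D5). On the D4 string (open MIDI 62), that pitch is 74 − 62 = fret 12.

12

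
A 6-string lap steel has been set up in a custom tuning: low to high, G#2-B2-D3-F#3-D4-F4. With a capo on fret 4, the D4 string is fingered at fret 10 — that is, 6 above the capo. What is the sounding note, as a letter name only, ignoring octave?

The capo raises the open D4 by 4 semitones to F#4; fretting 6 more gives D4 + 4 + 6 = D4 + 10 semitones, landing on C.

C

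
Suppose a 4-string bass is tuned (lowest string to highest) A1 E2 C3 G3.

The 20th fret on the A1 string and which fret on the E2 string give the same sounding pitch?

13

Fret 20 on A1 is MIDI 33 + 20 = 53 (F3). On the E2 string (open MIDI 40), that pitch is 53 − 40 = fret 13.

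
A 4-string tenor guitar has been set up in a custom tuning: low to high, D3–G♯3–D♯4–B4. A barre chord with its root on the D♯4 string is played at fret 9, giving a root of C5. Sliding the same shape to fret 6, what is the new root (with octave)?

Moving from fret 9 to fret 6 shifts the root by -3 semitones.
C5 down 3 semitones is A4.

A4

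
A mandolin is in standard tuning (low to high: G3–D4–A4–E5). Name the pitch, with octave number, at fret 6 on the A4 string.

The open A4 string plus 6 semitones: A–A#–B–C–C#–D–D#.
The walk passes from B into C once, so the octave number goes from 4 to 5.

D♯5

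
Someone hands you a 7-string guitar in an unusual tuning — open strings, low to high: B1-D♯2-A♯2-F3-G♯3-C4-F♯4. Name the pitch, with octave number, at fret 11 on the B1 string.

A♯2

B1 is MIDI 35. Adding 11 gives 46, which is A♯2.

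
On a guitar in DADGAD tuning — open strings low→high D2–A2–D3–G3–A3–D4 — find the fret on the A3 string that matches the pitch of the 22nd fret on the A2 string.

A2 at fret 22 is A2 + 22 semitones = G4.
The open A3 string is 12 semitones above the open A2, so the same pitch on the A3 string lies at fret 22 − 12 = 10.

10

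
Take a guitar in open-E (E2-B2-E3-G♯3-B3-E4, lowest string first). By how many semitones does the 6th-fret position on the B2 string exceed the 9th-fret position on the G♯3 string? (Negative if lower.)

B2 at fret 6 → F3 (MIDI 53); G♯3 at fret 9 → F4 (MIDI 65).
53 − 65 = -12, so the two pitches are 12 semitones apart.

-12 semitones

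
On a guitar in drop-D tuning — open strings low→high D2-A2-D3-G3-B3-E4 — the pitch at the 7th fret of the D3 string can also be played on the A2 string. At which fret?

Fret 7 on D3 is MIDI 50 + 7 = 57 (A3). On the A2 string (open MIDI 45), that pitch is 57 − 45 = fret 12.

12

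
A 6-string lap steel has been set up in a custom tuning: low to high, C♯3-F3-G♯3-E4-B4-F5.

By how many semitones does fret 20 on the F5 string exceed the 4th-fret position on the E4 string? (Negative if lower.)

F5 at fret 20 → C♯7 (MIDI 97); E4 at fret 4 → G♯4 (MIDI 68).
97 − 68 = 29, so the two pitches are 29 semitones apart.

29 semitones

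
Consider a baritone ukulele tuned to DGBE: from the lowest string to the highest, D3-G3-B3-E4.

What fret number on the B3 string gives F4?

F4 is 6 semitones above the open B3 (B–C–C#–D–D#–E–F), so it sits at fret 6.

6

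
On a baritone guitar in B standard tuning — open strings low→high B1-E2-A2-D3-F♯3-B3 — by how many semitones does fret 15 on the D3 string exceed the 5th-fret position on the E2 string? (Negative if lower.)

20 semitones

D3 at fret 15 → F4 (MIDI 65); E2 at fret 5 → A2 (MIDI 45).
65 − 45 = 20, so the two pitches are 20 semitones apart.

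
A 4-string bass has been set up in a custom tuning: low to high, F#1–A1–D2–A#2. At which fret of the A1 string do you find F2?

F2 is 8 semitones above the open A1 (A–A#–B–C–C#–D–D#–E–F), so it sits at fret 8.

8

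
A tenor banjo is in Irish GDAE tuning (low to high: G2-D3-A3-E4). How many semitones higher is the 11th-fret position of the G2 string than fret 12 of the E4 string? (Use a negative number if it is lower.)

G2 at fret 11 → F#3 (MIDI 54); E4 at fret 12 → E5 (MIDI 76).
54 − 76 = -22, so the two pitches are 22 semitones apart.

-22 semitones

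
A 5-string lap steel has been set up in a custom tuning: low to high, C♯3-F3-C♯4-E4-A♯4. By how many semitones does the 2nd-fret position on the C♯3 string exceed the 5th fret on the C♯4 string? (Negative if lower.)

-15 semitones

C♯3 at fret 2 → D♯3 (MIDI 51); C♯4 at fret 5 → F♯4 (MIDI 66).
51 − 66 = -15, so the two pitches are 15 semitones apart.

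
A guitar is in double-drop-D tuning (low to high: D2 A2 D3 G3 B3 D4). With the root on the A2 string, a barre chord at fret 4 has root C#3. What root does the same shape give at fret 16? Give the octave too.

C#4

Moving from fret 4 to fret 16 shifts the root by 12 semitones.
C#3 up 12 semitones is C#4.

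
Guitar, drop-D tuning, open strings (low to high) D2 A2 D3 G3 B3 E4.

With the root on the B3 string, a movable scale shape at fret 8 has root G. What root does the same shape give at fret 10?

A

Moving from fret 8 to fret 10 shifts the root by 2 semitones.
G up 2 semitones is A.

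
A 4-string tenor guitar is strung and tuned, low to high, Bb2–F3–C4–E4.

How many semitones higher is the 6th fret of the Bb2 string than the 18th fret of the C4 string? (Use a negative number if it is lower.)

Bb2 at fret 6 → E3 (MIDI 52); C4 at fret 18 → Gb5 (MIDI 78).
52 − 78 = -26, so the two pitches are 26 semitones apart.

-26 semitones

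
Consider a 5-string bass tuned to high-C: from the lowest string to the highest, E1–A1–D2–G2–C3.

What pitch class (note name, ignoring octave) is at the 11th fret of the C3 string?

B

C3 is MIDI 48. Adding 11 gives 59; 59 mod 12 = 11, i.e. B.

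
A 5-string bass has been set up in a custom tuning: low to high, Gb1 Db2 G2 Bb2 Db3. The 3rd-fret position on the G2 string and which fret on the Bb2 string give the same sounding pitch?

0

Fret 3 on G2 is MIDI 43 + 3 = 46 (Bb2). On the Bb2 string (open MIDI 46), that pitch is 46 − 46 = fret 0.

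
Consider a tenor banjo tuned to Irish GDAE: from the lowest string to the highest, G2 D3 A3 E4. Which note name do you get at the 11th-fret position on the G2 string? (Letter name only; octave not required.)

The open G2 string plus 11 semitones: G–G#–A–A#–…–E–F–F#.
(Equivalently spelled Gb.)

F#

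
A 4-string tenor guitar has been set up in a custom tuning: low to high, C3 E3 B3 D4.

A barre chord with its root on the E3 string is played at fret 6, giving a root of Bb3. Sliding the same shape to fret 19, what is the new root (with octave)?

B4

Moving from fret 6 to fret 19 shifts the root by 13 semitones.
Bb3 up 13 semitones is B4.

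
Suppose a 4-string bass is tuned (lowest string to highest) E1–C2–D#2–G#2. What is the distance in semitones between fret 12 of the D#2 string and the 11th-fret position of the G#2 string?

D#2 at fret 12 → D#3 (MIDI 51); G#2 at fret 11 → G3 (MIDI 55).
51 − 55 = -4, so the two pitches are 4 semitones apart, with G3 the higher.

4 semitones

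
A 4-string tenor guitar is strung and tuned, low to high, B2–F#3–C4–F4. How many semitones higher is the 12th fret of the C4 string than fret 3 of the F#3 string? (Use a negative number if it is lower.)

C4 at fret 12 → C5 (MIDI 72); F#3 at fret 3 → A3 (MIDI 57).
72 − 57 = 15, so the two pitches are 15 semitones apart.

15 semitones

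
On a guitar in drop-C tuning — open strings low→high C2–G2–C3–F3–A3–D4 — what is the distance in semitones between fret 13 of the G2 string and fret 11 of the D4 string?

17 semitones

G2 at fret 13 → G#3 (MIDI 56); D4 at fret 11 → C#5 (MIDI 73).
56 − 73 = -17, so the two pitches are 17 semitones apart, with C#5 the higher.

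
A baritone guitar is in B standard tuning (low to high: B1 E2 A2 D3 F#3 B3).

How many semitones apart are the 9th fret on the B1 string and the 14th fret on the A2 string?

15 semitones

B1 at fret 9 → G#2 (MIDI 44); A2 at fret 14 → B3 (MIDI 59).
44 − 59 = -15, so the two pitches are 15 semitones apart, with B3 the higher.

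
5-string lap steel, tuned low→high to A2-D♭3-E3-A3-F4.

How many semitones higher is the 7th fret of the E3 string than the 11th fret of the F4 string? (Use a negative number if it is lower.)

E3 at fret 7 → B3 (MIDI 59); F4 at fret 11 → E5 (MIDI 76).
59 − 76 = -17, so the two pitches are 17 semitones apart.

-17 semitones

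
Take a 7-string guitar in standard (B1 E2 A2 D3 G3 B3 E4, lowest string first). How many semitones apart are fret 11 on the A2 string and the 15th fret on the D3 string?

9 semitones

A2 at fret 11 → G#3 (MIDI 56); D3 at fret 15 → F4 (MIDI 65).
56 − 65 = -9, so the two pitches are 9 semitones apart, with F4 the higher.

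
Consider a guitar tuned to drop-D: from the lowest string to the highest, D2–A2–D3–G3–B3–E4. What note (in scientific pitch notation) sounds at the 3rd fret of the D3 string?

The open D3 string plus 3 semitones: D–D#–E–F.
No B→C boundary is crossed, so the octave stays at 3.

F3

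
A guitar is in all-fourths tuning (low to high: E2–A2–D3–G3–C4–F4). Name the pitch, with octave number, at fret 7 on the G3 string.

D4

G3 is MIDI 55. Adding 7 gives 62, which is D4.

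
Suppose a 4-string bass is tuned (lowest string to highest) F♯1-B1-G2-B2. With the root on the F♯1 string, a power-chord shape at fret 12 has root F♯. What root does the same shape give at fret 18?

Moving from fret 12 to fret 18 shifts the root by 6 semitones.
F♯ up 6 semitones is C.

C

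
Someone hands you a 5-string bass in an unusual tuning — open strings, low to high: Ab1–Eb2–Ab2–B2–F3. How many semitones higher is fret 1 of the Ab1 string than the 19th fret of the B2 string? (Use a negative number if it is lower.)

Ab1 at fret 1 → A1 (MIDI 33); B2 at fret 19 → Gb4 (MIDI 66).
33 − 66 = -33, so the two pitches are 33 semitones apart.

-33 semitones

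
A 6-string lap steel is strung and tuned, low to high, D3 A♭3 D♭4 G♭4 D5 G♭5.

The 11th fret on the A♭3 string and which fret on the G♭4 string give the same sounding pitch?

1

Fret 11 on A♭3 is MIDI 56 + 11 = 67 (G4). On the G♭4 string (open MIDI 66), that pitch is 67 − 66 = fret 1.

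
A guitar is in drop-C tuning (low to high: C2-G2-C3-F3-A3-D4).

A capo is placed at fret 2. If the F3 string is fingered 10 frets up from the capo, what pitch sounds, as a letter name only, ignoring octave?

F

The capo raises the open F3 by 2 semitones to G3; fretting 10 more gives F3 + 2 + 10 = F3 + 12 semitones, landing on F.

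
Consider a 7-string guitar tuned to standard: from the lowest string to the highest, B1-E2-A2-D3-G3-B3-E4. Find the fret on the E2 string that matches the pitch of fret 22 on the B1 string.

B1 at fret 22 is B1 + 22 semitones = A3.
The open E2 string is 5 semitones above the open B1, so the same pitch on the E2 string lies at fret 22 − 5 = 17.

17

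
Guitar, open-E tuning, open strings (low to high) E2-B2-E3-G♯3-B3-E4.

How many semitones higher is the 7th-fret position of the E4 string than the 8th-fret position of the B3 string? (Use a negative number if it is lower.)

4 semitones

E4 at fret 7 → B4 (MIDI 71); B3 at fret 8 → G4 (MIDI 67).
71 − 67 = 4, so the two pitches are 4 semitones apart.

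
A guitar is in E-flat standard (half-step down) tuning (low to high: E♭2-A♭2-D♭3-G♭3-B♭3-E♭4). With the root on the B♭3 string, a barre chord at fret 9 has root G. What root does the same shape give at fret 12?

B♭

Moving from fret 9 to fret 12 shifts the root by 3 semitones.
G up 3 semitones is B♭.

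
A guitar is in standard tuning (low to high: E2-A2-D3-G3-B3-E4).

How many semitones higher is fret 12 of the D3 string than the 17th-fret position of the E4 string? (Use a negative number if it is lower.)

-19 semitones

D3 at fret 12 → D4 (MIDI 62); E4 at fret 17 → A5 (MIDI 81).
62 − 81 = -19, so the two pitches are 19 semitones apart.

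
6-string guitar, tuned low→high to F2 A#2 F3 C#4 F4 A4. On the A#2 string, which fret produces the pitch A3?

A3 is 11 semitones above the open A#2 (A#–B–C–C#–…–G–G#–A), so it sits at fret 11.

11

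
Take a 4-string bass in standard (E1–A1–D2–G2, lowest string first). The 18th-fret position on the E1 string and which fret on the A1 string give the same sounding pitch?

13

E1 at fret 18 is E1 + 18 semitones = A#2.
The open A1 string is 5 semitones above the open E1, so the same pitch on the A1 string lies at fret 18 − 5 = 13.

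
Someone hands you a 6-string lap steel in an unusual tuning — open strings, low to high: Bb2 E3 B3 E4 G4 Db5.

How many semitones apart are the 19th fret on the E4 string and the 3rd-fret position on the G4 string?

E4 at fret 19 → B5 (MIDI 83); G4 at fret 3 → Bb4 (MIDI 70).
83 − 70 = 13, so the two pitches are 13 semitones apart, with B5 the higher.

13 semitones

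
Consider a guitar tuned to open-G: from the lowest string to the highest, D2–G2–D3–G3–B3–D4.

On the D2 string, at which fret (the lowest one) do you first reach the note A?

7

From D2, count semitones up the chromatic scale until reaching A: D–D#–E–F–F#–G–G#–A — 7 steps.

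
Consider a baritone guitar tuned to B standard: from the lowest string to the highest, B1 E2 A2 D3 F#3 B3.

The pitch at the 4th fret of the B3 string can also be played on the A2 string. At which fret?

B3 at fret 4 is B3 + 4 semitones = D#4.
The open A2 string is 14 semitones below the open B3, so the same pitch on the A2 string lies at fret 4 + 14 = 18.

18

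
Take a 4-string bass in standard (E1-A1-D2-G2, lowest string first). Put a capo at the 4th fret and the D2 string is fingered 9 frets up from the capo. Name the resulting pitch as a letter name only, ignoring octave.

D#

The capo raises the open D2 by 4 semitones to F#2; fretting 9 more gives D2 + 4 + 9 = D2 + 13 semitones, landing on D#.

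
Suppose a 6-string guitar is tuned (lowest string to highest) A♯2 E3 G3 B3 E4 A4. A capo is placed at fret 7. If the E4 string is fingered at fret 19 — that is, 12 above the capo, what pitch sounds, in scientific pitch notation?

The capo raises the open E4 by 7 semitones to B4; fretting 12 more gives E4 + 7 + 12 = E4 + 19 semitones = B5.

B5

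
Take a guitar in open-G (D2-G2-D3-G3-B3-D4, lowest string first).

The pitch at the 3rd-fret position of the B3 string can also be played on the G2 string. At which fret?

19

Fret 3 on B3 is MIDI 59 + 3 = 62 (D4). On the G2 string (open MIDI 43), that pitch is 62 − 43 = fret 19.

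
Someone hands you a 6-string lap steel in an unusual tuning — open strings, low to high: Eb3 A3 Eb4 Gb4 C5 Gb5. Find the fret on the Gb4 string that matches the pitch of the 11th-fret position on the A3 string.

2

Fret 11 on A3 is MIDI 57 + 11 = 68 (Ab4). On the Gb4 string (open MIDI 66), that pitch is 68 − 66 = fret 2.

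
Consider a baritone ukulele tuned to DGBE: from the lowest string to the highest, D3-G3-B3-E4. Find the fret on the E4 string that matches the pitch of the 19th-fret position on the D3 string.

5

D3 at fret 19 is D3 + 19 semitones = A4.
The open E4 string is 14 semitones above the open D3, so the same pitch on the E4 string lies at fret 19 − 14 = 5.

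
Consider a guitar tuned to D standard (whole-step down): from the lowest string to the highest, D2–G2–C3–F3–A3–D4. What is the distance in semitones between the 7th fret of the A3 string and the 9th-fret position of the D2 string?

A3 at fret 7 → E4 (MIDI 64); D2 at fret 9 → B2 (MIDI 47).
64 − 47 = 17, so the two pitches are 17 semitones apart, with E4 the higher.

17 semitones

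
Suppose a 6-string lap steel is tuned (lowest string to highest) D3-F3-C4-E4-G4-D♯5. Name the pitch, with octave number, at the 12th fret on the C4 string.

C5

Each fret is one semitone, so C4 + 12 = C5.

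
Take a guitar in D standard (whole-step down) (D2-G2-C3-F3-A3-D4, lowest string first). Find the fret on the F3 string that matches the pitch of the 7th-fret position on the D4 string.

16

D4 at fret 7 is D4 + 7 semitones = A4.
The open F3 string is 9 semitones below the open D4, so the same pitch on the F3 string lies at fret 7 + 9 = 16.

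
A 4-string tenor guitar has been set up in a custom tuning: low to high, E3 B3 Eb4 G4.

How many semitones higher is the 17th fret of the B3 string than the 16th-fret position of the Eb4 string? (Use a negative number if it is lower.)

B3 at fret 17 → E5 (MIDI 76); Eb4 at fret 16 → G5 (MIDI 79).
76 − 79 = -3, so the two pitches are 3 semitones apart.

-3 semitones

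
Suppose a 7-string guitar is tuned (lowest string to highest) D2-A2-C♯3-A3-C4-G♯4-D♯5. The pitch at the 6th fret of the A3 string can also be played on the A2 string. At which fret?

18

Fret 6 on A3 is MIDI 57 + 6 = 63 (D♯4). On the A2 string (open MIDI 45), that pitch is 63 − 45 = fret 18.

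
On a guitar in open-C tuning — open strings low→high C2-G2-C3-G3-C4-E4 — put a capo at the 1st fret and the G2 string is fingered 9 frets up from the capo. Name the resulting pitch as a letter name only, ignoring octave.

F

The capo raises the open G2 by 1 semitone to G#2; fretting 9 more gives G2 + 1 + 9 = G2 + 10 semitones, landing on F.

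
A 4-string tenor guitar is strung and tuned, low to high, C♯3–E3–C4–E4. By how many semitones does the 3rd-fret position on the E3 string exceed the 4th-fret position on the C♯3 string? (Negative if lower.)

2 semitones

E3 at fret 3 → G3 (MIDI 55); C♯3 at fret 4 → F3 (MIDI 53).
55 − 53 = 2, so the two pitches are 2 semitones apart.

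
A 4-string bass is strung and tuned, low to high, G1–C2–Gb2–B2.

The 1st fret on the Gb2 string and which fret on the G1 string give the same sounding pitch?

12

Gb2 at fret 1 is Gb2 + 1 semitone = G2.
The open G1 string is 11 semitones below the open Gb2, so the same pitch on the G1 string lies at fret 1 + 11 = 12.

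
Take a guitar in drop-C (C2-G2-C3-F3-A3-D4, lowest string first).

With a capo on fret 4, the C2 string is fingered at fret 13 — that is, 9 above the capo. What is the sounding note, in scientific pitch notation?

C#3

The capo raises the open C2 by 4 semitones to E2; fretting 9 more gives C2 + 4 + 9 = C2 + 13 semitones = C#3.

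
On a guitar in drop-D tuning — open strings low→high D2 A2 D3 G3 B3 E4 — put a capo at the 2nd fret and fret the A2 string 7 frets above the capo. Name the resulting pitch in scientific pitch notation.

F#3

The capo raises the open A2 by 2 semitones to B2; fretting 7 more gives A2 + 2 + 7 = A2 + 9 semitones = F#3.
(Also written Gb.)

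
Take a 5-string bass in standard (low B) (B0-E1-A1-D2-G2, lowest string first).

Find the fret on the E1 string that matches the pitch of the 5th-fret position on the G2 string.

G2 at fret 5 is G2 + 5 semitones = C3.
The open E1 string is 15 semitones below the open G2, so the same pitch on the E1 string lies at fret 5 + 15 = 20.

20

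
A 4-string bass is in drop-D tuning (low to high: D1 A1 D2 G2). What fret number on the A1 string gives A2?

12

A2 is 12 semitones above the open A1 (A–A#–B–C–…–G–G#–A), so it sits at fret 12.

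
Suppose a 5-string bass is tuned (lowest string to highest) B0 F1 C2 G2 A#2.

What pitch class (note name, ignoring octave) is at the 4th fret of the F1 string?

A

F1 is MIDI 29. Adding 4 gives 33; 33 mod 12 = 9, i.e. A.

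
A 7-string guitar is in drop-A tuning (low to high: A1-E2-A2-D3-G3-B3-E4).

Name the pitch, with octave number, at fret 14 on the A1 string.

The open A1 string plus 14 semitones: A–A#–B–C–…–A–A#–B.
The walk passes from B into C once, so the octave number goes from 1 to 2.

B2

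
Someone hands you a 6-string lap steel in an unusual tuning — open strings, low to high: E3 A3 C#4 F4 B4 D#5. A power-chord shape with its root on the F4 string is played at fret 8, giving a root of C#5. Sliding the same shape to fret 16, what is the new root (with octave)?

Moving from fret 8 to fret 16 shifts the root by 8 semitones.
C#5 up 8 semitones is A5.

A5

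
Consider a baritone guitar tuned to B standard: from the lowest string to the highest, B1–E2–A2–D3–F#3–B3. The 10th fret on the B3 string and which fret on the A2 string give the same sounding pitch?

Fret 10 on B3 is MIDI 59 + 10 = 69 (A4). On the A2 string (open MIDI 45), that pitch is 69 − 45 = fret 24.

24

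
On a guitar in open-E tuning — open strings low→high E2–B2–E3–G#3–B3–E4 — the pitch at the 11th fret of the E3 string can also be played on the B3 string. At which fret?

4

E3 at fret 11 is E3 + 11 semitones = D#4.
The open B3 string is 7 semitones above the open E3, so the same pitch on the B3 string lies at fret 11 − 7 = 4.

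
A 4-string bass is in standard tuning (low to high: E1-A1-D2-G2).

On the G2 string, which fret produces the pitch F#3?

F#3 is 11 semitones above the open G2 (G–G#–A–A#–…–E–F–F#), so it sits at fret 11.

11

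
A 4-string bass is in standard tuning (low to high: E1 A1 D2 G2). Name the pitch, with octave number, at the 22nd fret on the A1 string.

G3

The open A1 string plus 22 semitones: A–A#–B–C–…–F–F#–G.
The walk passes from B into C 2 times, so the octave number goes from 1 to 3.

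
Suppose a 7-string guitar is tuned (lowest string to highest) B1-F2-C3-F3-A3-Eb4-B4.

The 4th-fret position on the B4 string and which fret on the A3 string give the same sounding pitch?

18

Fret 4 on B4 is MIDI 71 + 4 = 75 (Eb5). On the A3 string (open MIDI 57), that pitch is 75 − 57 = fret 18.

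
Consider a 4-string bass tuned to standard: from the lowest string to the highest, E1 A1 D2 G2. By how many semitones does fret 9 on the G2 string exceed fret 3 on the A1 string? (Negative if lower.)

G2 at fret 9 → E3 (MIDI 52); A1 at fret 3 → C2 (MIDI 36).
52 − 36 = 16, so the two pitches are 16 semitones apart.

16 semitones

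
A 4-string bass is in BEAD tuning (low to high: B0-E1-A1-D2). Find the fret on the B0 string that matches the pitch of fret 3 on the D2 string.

Fret 3 on D2 is MIDI 38 + 3 = 41 (F2). On the B0 string (open MIDI 23), that pitch is 41 − 23 = fret 18.

18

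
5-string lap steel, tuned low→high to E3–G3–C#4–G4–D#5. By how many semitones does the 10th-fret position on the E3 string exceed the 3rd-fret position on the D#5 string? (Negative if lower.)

E3 at fret 10 → D4 (MIDI 62); D#5 at fret 3 → F#5 (MIDI 78).
62 − 78 = -16, so the two pitches are 16 semitones apart.

-16 semitones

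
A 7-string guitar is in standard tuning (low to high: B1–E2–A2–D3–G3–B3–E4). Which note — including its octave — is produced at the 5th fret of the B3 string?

E4

Each fret is one semitone, so B3 + 5 = E4.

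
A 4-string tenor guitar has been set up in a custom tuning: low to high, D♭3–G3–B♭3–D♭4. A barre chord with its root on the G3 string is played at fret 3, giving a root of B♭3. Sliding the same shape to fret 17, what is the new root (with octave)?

Moving from fret 3 to fret 17 shifts the root by 14 semitones.
B♭3 up 14 semitones is C5.

C5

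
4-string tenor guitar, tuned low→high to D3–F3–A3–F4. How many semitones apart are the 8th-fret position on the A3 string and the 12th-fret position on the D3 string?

A3 at fret 8 → F4 (MIDI 65); D3 at fret 12 → D4 (MIDI 62).
65 − 62 = 3, so the two pitches are 3 semitones apart, with F4 the higher.

3 semitones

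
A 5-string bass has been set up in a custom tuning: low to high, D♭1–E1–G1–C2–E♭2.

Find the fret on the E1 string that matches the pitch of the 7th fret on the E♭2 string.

Fret 7 on E♭2 is MIDI 39 + 7 = 46 (B♭2). On the E1 string (open MIDI 28), that pitch is 46 − 28 = fret 18.

18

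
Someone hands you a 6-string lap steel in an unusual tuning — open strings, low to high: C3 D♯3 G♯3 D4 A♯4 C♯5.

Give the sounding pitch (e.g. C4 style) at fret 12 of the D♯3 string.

D♯4

D♯3 is MIDI 51. Adding 12 gives 63, which is D♯4.
(Equivalently spelled E♭4.)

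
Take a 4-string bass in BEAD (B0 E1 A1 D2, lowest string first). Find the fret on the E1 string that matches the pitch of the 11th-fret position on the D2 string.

21

D2 at fret 11 is D2 + 11 semitones = C#3.
The open E1 string is 10 semitones below the open D2, so the same pitch on the E1 string lies at fret 11 + 10 = 21.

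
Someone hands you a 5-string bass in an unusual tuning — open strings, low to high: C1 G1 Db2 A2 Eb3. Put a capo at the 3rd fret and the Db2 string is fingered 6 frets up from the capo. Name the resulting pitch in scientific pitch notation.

The capo raises the open Db2 by 3 semitones to E2; fretting 6 more gives Db2 + 3 + 6 = Db2 + 9 semitones = Bb2.
(Also written A#.)

Bb2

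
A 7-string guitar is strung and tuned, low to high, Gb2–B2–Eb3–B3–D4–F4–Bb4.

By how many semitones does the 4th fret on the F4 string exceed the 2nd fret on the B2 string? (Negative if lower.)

F4 at fret 4 → A4 (MIDI 69); B2 at fret 2 → Db3 (MIDI 49).
69 − 49 = 20, so the two pitches are 20 semitones apart.

20 semitones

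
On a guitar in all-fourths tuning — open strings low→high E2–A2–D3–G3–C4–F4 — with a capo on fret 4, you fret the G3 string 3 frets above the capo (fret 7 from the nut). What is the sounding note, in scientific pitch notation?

D4

The capo raises the open G3 by 4 semitones to B3; fretting 3 more gives G3 + 4 + 3 = G3 + 7 semitones = D4.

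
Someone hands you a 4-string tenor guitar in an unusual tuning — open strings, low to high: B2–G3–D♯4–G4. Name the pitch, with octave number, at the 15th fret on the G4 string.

A♯5

Each fret is one semitone, so G4 + 15 = A♯5.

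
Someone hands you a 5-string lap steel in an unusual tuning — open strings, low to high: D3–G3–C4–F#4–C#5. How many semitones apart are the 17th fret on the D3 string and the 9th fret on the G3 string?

D3 at fret 17 → G4 (MIDI 67); G3 at fret 9 → E4 (MIDI 64).
67 − 64 = 3, so the two pitches are 3 semitones apart, with G4 the higher.

3 semitones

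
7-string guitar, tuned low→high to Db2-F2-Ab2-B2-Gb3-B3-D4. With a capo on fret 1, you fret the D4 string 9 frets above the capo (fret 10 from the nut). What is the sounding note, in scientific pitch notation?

C5

The capo raises the open D4 by 1 semitone to Eb4; fretting 9 more gives D4 + 1 + 9 = D4 + 10 semitones = C5.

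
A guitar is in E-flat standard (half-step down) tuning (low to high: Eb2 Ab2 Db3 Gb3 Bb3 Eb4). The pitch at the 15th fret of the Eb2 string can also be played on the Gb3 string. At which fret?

0

Eb2 at fret 15 is Eb2 + 15 semitones = Gb3.
The open Gb3 string is 15 semitones above the open Eb2, so the same pitch on the Gb3 string lies at fret 15 − 15 = 0.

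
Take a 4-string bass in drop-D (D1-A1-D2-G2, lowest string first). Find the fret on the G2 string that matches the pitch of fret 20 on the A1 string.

10

A1 at fret 20 is A1 + 20 semitones = F3.
The open G2 string is 10 semitones above the open A1, so the same pitch on the G2 string lies at fret 20 − 10 = 10.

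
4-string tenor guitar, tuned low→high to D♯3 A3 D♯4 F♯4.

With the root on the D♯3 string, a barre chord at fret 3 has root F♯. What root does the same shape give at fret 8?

B

Moving from fret 3 to fret 8 shifts the root by 5 semitones.
F♯ up 5 semitones is B.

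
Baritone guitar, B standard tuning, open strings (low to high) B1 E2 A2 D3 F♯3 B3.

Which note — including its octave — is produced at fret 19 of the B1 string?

F♯3

Each fret is one semitone, so B1 + 19 = F♯3.
(Equivalently spelled G♭3.)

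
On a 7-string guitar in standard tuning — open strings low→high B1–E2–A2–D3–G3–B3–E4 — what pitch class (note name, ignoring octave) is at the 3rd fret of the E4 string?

G

Each fret is one semitone, so E4 + 3 = G.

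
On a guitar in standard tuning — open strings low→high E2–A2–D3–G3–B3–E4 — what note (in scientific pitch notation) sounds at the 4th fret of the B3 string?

B3 is MIDI 59. Adding 4 gives 63, which is D#4.

D#4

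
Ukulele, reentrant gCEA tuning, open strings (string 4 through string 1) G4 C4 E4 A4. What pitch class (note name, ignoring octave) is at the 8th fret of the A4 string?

F

The open A4 string plus 8 semitones: A–A#–B–C–C#–D–D#–E–F.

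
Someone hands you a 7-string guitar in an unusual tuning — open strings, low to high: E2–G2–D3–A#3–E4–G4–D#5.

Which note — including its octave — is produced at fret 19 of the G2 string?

The open G2 string plus 19 semitones: G–G#–A–A#–…–C–C#–D.
The walk passes from B into C 2 times, so the octave number goes from 2 to 4.

D4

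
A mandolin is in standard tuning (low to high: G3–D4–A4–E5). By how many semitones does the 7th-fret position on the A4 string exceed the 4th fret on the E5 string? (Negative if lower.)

-4 semitones

A4 at fret 7 → E5 (MIDI 76); E5 at fret 4 → G♯5 (MIDI 80).
76 − 80 = -4, so the two pitches are 4 semitones apart.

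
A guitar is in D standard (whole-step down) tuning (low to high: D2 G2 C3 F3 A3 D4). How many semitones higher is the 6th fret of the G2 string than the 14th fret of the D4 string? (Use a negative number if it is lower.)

-27 semitones

G2 at fret 6 → C#3 (MIDI 49); D4 at fret 14 → E5 (MIDI 76).
49 − 76 = -27, so the two pitches are 27 semitones apart.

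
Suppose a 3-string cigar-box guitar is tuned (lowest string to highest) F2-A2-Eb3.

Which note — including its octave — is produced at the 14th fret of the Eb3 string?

Eb3 is MIDI 51. Adding 14 gives 65, which is F4.

F4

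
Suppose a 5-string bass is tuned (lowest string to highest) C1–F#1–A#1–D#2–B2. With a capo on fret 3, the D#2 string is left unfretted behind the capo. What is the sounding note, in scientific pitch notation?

F#2

The capo raises the open D#2 by 3 semitones to F#2; fretting 0 more gives D#2 + 3 + 0 = D#2 + 3 semitones = F#2.
(Also written Gb.)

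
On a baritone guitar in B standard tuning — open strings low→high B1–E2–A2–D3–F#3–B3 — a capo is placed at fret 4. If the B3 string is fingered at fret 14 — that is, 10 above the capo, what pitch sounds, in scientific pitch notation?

The capo raises the open B3 by 4 semitones to D#4; fretting 10 more gives B3 + 4 + 10 = B3 + 14 semitones = C#5.
(Also written Db.)

C#5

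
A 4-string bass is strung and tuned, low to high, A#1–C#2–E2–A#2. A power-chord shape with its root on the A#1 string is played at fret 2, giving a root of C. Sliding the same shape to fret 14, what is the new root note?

C

Moving from fret 2 to fret 14 shifts the root by 12 semitones.
C up 12 semitones is C.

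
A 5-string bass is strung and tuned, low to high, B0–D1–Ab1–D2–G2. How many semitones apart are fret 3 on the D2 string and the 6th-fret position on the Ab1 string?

3 semitones

D2 at fret 3 → F2 (MIDI 41); Ab1 at fret 6 → D2 (MIDI 38).
41 − 38 = 3, so the two pitches are 3 semitones apart, with F2 the higher.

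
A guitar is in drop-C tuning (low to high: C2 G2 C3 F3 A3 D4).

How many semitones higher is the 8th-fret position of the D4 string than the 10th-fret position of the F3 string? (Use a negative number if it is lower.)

7 semitones

D4 at fret 8 → A#4 (MIDI 70); F3 at fret 10 → D#4 (MIDI 63).
70 − 63 = 7, so the two pitches are 7 semitones apart.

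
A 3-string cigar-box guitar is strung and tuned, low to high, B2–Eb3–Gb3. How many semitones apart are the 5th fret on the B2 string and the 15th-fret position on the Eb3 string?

B2 at fret 5 → E3 (MIDI 52); Eb3 at fret 15 → Gb4 (MIDI 66).
52 − 66 = -14, so the two pitches are 14 semitones apart, with Gb4 the higher.

14 semitones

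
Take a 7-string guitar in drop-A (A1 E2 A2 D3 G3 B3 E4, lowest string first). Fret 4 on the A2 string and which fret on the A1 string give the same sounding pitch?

16

A2 at fret 4 is A2 + 4 semitones = C#3.
The open A1 string is 12 semitones below the open A2, so the same pitch on the A1 string lies at fret 4 + 12 = 16.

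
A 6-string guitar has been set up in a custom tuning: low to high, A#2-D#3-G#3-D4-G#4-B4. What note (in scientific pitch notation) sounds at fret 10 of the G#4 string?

F#5

The open G#4 string plus 10 semitones: G#–A–A#–B–…–E–F–F#.
The walk passes from B into C once, so the octave number goes from 4 to 5.
(Equivalently spelled Gb5.)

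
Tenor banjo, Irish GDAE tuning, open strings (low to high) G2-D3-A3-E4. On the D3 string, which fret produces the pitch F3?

3

F3 is 3 semitones above the open D3 (D–D#–E–F), so it sits at fret 3.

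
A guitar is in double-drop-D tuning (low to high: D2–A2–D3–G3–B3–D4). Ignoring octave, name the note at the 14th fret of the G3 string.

Each fret is one semitone, so G3 + 14 = A.

A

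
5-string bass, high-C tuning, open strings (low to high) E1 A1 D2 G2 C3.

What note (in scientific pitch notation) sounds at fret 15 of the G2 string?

The open G2 string plus 15 semitones: G–G#–A–A#–…–G#–A–A#.
The walk passes from B into C once, so the octave number goes from 2 to 3.
(Equivalently spelled Bb3.)

A#3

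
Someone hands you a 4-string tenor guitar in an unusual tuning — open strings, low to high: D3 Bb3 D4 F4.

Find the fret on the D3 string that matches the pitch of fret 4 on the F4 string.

19

Fret 4 on F4 is MIDI 65 + 4 = 69 (A4). On the D3 string (open MIDI 50), that pitch is 69 − 50 = fret 19.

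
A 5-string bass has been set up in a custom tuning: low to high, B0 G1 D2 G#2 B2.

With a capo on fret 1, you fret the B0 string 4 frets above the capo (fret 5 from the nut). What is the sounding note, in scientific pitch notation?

E1

The capo raises the open B0 by 1 semitone to C1; fretting 4 more gives B0 + 1 + 4 = B0 + 5 semitones = E1.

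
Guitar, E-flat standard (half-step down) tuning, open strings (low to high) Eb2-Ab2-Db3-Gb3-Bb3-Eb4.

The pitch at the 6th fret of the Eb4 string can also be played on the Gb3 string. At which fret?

Eb4 at fret 6 is Eb4 + 6 semitones = A4.
The open Gb3 string is 9 semitones below the open Eb4, so the same pitch on the Gb3 string lies at fret 6 + 9 = 15.

15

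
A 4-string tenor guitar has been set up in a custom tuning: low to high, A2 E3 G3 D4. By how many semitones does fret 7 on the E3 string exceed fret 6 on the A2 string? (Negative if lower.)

8 semitones

E3 at fret 7 → B3 (MIDI 59); A2 at fret 6 → E♭3 (MIDI 51).
59 − 51 = 8, so the two pitches are 8 semitones apart.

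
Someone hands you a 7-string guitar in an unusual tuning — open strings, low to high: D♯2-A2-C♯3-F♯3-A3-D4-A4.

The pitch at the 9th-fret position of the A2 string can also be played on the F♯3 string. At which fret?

0

Fret 9 on A2 is MIDI 45 + 9 = 54 (F♯3). On the F♯3 string (open MIDI 54), that pitch is 54 − 54 = fret 0.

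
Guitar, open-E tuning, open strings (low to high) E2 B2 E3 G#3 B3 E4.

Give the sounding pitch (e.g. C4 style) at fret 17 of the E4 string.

A5

The open E4 string plus 17 semitones: E–F–F#–G–…–G–G#–A.
The walk passes from B into C once, so the octave number goes from 4 to 5.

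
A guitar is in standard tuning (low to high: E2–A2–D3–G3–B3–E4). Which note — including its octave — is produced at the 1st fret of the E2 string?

The open E2 string plus 1 semitone: E–F.
No B→C boundary is crossed, so the octave stays at 2.

F2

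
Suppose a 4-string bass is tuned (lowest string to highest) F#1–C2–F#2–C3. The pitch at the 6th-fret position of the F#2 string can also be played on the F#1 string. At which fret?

F#2 at fret 6 is F#2 + 6 semitones = C3.
The open F#1 string is 12 semitones below the open F#2, so the same pitch on the F#1 string lies at fret 6 + 12 = 18.

18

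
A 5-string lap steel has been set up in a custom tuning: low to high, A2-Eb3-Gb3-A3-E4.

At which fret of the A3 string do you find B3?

2

B3 is 2 semitones above the open A3 (A–Bb–B), so it sits at fret 2.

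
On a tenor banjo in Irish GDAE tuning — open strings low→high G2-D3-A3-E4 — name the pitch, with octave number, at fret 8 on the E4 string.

The open E4 string plus 8 semitones: E–F–F#–G–G#–A–A#–B–C.
The walk passes from B into C once, so the octave number goes from 4 to 5.

C5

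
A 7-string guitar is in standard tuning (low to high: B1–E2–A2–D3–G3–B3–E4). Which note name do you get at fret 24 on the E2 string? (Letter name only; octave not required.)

Each fret is one semitone, so E2 + 24 = E.

E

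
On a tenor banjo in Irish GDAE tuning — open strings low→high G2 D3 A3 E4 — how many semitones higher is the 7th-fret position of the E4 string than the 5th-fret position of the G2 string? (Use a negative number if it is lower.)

E4 at fret 7 → B4 (MIDI 71); G2 at fret 5 → C3 (MIDI 48).
71 − 48 = 23, so the two pitches are 23 semitones apart.

23 semitones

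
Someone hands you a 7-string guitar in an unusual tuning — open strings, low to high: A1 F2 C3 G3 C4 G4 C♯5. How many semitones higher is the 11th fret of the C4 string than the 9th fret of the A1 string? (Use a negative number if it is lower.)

C4 at fret 11 → B4 (MIDI 71); A1 at fret 9 → F♯2 (MIDI 42).
71 − 42 = 29, so the two pitches are 29 semitones apart.

29 semitones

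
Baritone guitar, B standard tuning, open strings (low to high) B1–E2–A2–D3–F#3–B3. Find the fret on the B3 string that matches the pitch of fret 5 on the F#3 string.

Fret 5 on F#3 is MIDI 54 + 5 = 59 (B3). On the B3 string (open MIDI 59), that pitch is 59 − 59 = fret 0.

0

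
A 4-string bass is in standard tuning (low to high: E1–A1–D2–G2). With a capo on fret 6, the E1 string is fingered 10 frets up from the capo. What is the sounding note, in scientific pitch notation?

The capo raises the open E1 by 6 semitones to A♯1; fretting 10 more gives E1 + 6 + 10 = E1 + 16 semitones = G♯2.

G♯2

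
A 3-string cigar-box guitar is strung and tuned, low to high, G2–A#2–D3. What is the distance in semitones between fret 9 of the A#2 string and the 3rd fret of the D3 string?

A#2 at fret 9 → G3 (MIDI 55); D3 at fret 3 → F3 (MIDI 53).
55 − 53 = 2, so the two pitches are 2 semitones apart, with G3 the higher.

2 semitones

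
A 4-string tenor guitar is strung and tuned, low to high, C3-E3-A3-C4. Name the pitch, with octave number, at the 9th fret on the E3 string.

Db4

Each fret is one semitone, so E3 + 9 = Db4.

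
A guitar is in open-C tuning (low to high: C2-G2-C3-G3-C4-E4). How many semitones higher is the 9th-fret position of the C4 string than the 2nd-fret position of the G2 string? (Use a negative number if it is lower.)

C4 at fret 9 → A4 (MIDI 69); G2 at fret 2 → A2 (MIDI 45).
69 − 45 = 24, so the two pitches are 24 semitones apart.

24 semitones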